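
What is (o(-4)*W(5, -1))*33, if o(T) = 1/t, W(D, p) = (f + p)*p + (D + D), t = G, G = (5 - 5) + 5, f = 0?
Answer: 363/5 ≈ 72.600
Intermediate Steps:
G = 5 (G = 0 + 5 = 5)
t = 5
W(D, p) = p² + 2*D (W(D, p) = (0 + p)*p + (D + D) = p*p + 2*D = p² + 2*D)
o(T) = ⅕ (o(T) = 1/5 = ⅕)
(o(-4)*W(5, -1))*33 = (((-1)² + 2*5)/5)*33 = ((1 + 10)/5)*33 = ((⅕)*11)*33 = (11/5)*33 = 363/5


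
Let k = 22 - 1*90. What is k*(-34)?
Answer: 2312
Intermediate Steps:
k = -68 (k = 22 - 90 = -68)
k*(-34) = -68*(-34) = 2312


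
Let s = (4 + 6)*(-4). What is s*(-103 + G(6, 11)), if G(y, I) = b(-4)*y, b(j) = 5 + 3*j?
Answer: 5800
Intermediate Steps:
s = -40 (s = 10*(-4) = -40)
G(y, I) = -7*y (G(y, I) = (5 + 3*(-4))*y = (5 - 12)*y = -7*y)
s*(-103 + G(6, 11)) = -40*(-103 - 7*6) = -40*(-103 - 42) = -40*(-145) = 5800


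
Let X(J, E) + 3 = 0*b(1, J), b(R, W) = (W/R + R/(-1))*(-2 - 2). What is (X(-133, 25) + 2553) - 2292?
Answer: 258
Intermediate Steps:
b(R, W) = 4*R - 4*W/R (b(R, W) = (W/R + R*(-1))*(-4) = (W/R - R)*(-4) = (-R + W/R)*(-4) = 4*R - 4*W/R)
X(J, E) = -3 (X(J, E) = -3 + 0*(4*1 - 4*J/1) = -3 + 0*(4 - 4*J*1) = -3 + 0*(4 - 4*J) = -3 + 0 = -3)
(X(-133, 25) + 2553) - 2292 = (-3 + 2553) - 2292 = 2550 - 2292 = 258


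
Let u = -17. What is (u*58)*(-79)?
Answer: 77894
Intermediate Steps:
(u*58)*(-79) = -17*58*(-79) = -986*(-79) = 77894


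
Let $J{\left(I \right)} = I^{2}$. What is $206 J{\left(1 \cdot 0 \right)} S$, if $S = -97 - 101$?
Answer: $0$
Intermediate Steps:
$S = -198$ ($S = -97 - 101 = -198$)
$206 J{\left(1 \cdot 0 \right)} S = 206 \left(1 \cdot 0\right)^{2} \left(-198\right) = 206 \cdot 0^{2} \left(-198\right) = 206 \cdot 0 \left(-198\right) = 0 \left(-198\right) = 0$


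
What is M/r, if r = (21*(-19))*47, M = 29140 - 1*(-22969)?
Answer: -52109/18753 ≈ -2.7787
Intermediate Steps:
M = 52109 (M = 29140 + 22969 = 52109)
r = -18753 (r = -399*47 = -18753)
M/r = 52109/(-18753) = 52109*(-1/18753) = -52109/18753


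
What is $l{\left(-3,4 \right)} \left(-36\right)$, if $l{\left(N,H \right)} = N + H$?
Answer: $-36$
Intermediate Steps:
$l{\left(N,H \right)} = H + N$
$l{\left(-3,4 \right)} \left(-36\right) = \left(4 - 3\right) \left(-36\right) = 1 \left(-36\right) = -36$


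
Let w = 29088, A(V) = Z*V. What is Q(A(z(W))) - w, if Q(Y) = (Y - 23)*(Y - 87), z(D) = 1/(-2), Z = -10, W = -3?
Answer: -27612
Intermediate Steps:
z(D) = -½
A(V) = -10*V
Q(Y) = (-87 + Y)*(-23 + Y) (Q(Y) = (-23 + Y)*(-87 + Y) = (-87 + Y)*(-23 + Y))
Q(A(z(W))) - w = (2001 + (-10*(-½))² - (-1100)*(-1)/2) - 1*29088 = (2001 + 5² - 110*5) - 29088 = (2001 + 25 - 550) - 29088 = 1476 - 29088 = -27612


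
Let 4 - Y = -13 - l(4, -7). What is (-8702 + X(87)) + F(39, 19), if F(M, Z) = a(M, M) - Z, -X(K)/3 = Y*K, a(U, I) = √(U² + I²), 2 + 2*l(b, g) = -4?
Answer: -12375 + 39*√2 ≈ -12320.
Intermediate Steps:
l(b, g) = -3 (l(b, g) = -1 + (½)*(-4) = -1 - 2 = -3)
a(U, I) = √(I² + U²)
Y = 14 (Y = 4 - (-13 - 1*(-3)) = 4 - (-13 + 3) = 4 - 1*(-10) = 4 + 10 = 14)
X(K) = -42*K
F(M, Z) = -Z + √2*√(M²) (F(M, Z) = √(M² + M²) - Z = √(2*M²) - Z = √2*√(M²) - Z = -Z + √2*√(M²))
(-8702 + X(87)) + F(39, 19) = (-8702 - 42*87) + (-1*19 + √2*√(39²)) = (-8702 - 3654) + (-19 + √2*√1521) = -12356 + (-19 + √2*39) = -12356 + (-19 + 39*√2) = -12375 + 39*√2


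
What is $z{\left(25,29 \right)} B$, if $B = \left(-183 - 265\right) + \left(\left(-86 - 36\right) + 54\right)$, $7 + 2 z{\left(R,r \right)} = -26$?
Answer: $8514$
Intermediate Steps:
$z{\left(R,r \right)} = - \frac{33}{2}$ ($z{\left(R,r \right)} = - \frac{7}{2} + \frac{1}{2} \left(-26\right) = - \frac{7}{2} - 13 = - \frac{33}{2}$)
$B = -516$ ($B = -448 + \left(-122 + 54\right) = -448 - 68 = -516$)
$z{\left(25,29 \right)} B = \left(- \frac{33}{2}\right) \left(-516\right) = 8514$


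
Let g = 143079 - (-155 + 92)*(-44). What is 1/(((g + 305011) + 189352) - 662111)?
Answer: -1/27441 ≈ -3.6442e-5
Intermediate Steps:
g = 140307 (g = 143079 - (-63)*(-44) = 143079 - 1*2772 = 143079 - 2772 = 140307)
1/(((g + 305011) + 189352) - 662111) = 1/(((140307 + 305011) + 189352) - 662111) = 1/((445318 + 189352) - 662111) = 1/(634670 - 662111) = 1/(-27441) = -1/27441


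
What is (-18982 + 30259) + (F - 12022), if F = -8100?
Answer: -8845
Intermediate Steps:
(-18982 + 30259) + (F - 12022) = (-18982 + 30259) + (-8100 - 12022) = 11277 - 20122 = -8845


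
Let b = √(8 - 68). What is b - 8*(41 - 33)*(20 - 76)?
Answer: 3584 + 2*I*√15 ≈ 3584.0 + 7.746*I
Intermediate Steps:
b = 2*I*√15 (b = √(-60) = 2*I*√15 ≈ 7.746*I)
b - 8*(41 - 33)*(20 - 76) = 2*I*√15 - 8*(41 - 33)*(20 - 76) = 2*I*√15 - 64*(-56) = 2*I*√15 - 8*(-448) = 2*I*√15 + 3584 = 3584 + 2*I*√15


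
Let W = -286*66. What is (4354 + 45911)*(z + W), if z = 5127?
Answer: -691093485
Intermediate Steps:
W = -18876
(4354 + 45911)*(z + W) = (4354 + 45911)*(5127 - 18876) = 50265*(-13749) = -691093485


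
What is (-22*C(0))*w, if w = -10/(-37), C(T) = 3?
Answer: -660/37 ≈ -17.838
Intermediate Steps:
w = 10/37 (w = -10*(-1/37) = 10/37 ≈ 0.27027)
(-22*C(0))*w = -22*3*(10/37) = -66*10/37 = -660/37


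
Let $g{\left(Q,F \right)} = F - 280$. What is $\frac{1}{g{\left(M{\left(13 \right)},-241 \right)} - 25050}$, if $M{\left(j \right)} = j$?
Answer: $- \frac{1}{25571} \approx -3.9107 \cdot 10^{-5}$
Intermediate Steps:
$g{\left(Q,F \right)} = -280 + F$
$\frac{1}{g{\left(M{\left(13 \right)},-241 \right)} - 25050} = \frac{1}{\left(-280 - 241\right) - 25050} = \frac{1}{-521 - 25050} = \frac{1}{-25571} = - \frac{1}{25571}$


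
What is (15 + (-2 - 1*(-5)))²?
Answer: 324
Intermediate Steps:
(15 + (-2 - 1*(-5)))² = (15 + (-2 + 5))² = (15 + 3)² = 18² = 324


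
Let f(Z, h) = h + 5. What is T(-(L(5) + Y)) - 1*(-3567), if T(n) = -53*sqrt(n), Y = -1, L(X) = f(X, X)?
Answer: 3567 - 159*I ≈ 3567.0 - 159.0*I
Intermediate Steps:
f(Z, h) = 5 + h
L(X) = 5 + X
T(-(L(5) + Y)) - 1*(-3567) = -53*I*sqrt((5 + 5) - 1) - 1*(-3567) = -53*I*sqrt(10 - 1) + 3567 = -53*3*I + 3567 = -159*I + 3567 = 3567 - 159*I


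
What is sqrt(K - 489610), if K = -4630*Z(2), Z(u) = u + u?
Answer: 7*I*sqrt(10370) ≈ 712.83*I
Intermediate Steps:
Z(u) = 2*u
K = -18520 (K = -9260*2 = -4630*4 = -18520)
sqrt(K - 489610) = sqrt(-18520 - 489610) = sqrt(-508130) = 7*I*sqrt(10370)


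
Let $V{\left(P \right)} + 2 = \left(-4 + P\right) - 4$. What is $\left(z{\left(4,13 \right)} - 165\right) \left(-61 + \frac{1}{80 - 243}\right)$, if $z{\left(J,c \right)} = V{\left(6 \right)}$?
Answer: $\frac{1680536}{163} \approx 10310.0$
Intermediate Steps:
$V{\left(P \right)} = -10 + P$ ($V{\left(P \right)} = -2 + \left(\left(-4 + P\right) - 4\right) = -2 + \left(-8 + P\right) = -10 + P$)
$z{\left(J,c \right)} = -4$ ($z{\left(J,c \right)} = -10 + 6 = -4$)
$\left(z{\left(4,13 \right)} - 165\right) \left(-61 + \frac{1}{80 - 243}\right) = \left(-4 - 165\right) \left(-61 + \frac{1}{80 - 243}\right) = \left(-4 - 165\right) \left(-61 + \frac{1}{-163}\right) = - 169 \left(-61 - \frac{1}{163}\right) = \left(-169\right) \left(- \frac{9944}{163}\right) = \frac{1680536}{163}$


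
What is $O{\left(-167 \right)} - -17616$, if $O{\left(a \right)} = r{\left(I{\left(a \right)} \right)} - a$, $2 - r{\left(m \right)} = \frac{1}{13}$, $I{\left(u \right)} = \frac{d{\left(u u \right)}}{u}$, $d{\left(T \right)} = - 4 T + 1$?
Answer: $\frac{231204}{13} \approx 17785.0$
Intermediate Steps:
$d{\left(T \right)} = 1 - 4 T$
$I{\left(u \right)} = \frac{1 - 4 u^{2}}{u}$ ($I{\left(u \right)} = \frac{1 - 4 u u}{u} = \frac{1 - 4 u^{2}}{u}$)
$r{\left(m \right)} = \frac{25}{13}$ ($r{\left(m \right)} = 2 - \frac{1}{13} = \frac{25}{13}$)
$O{\left(a \right)} = \frac{25}{13} - a$
$O{\left(-167 \right)} - -17616 = \left(\frac{25}{13} - -167\right) - -17616 = \left(\frac{25}{13} + 167\right) + 17616 = \frac{2196}{13} + 17616 = \frac{231204}{13}$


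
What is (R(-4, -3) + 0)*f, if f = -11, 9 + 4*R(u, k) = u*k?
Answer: -33/4 ≈ -8.2500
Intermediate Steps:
R(u, k) = -9/4 + k*u/4 (R(u, k) = -9/4 + (u*k)/4 = -9/4 + (k*u)/4 = -9/4 + k*u/4)
(R(-4, -3) + 0)*f = ((-9/4 + (1/4)*(-3)*(-4)) + 0)*(-11) = ((-9/4 + 3) + 0)*(-11) = (3/4 + 0)*(-11) = (3/4)*(-11) = -33/4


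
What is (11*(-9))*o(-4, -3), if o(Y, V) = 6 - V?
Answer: -891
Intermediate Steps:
(11*(-9))*o(-4, -3) = (11*(-9))*(6 - 1*(-3)) = -99*(6 + 3) = -99*9 = -891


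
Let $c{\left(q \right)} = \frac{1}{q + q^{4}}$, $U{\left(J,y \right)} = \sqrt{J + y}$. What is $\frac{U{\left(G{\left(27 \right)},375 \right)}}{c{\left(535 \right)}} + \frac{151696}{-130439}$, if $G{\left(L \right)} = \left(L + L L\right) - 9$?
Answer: $- \frac{151696}{130439} + 81924751160 \sqrt{1122} \approx 2.7442 \cdot 10^{12}$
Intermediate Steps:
$G{\left(L \right)} = -9 + L + L^{2}$ ($G{\left(L \right)} = \left(L + L^{2}\right) - 9 = -9 + L + L^{2}$)
$\frac{U{\left(G{\left(27 \right)},375 \right)}}{c{\left(535 \right)}} + \frac{151696}{-130439} = \frac{\sqrt{\left(-9 + 27 + 27^{2}\right) + 375}}{\frac{1}{535 + 535^{4}}} + \frac{151696}{-130439} = \frac{\sqrt{\left(-9 + 27 + 729\right) + 375}}{\frac{1}{535 + 81924750625}} + 151696 \left(- \frac{1}{130439}\right) = \frac{\sqrt{747 + 375}}{\frac{1}{81924751160}} - \frac{151696}{130439} = \sqrt{1122} \frac{1}{\frac{1}{81924751160}} - \frac{151696}{130439} = \sqrt{1122} \cdot 81924751160 - \frac{151696}{130439} = 81924751160 \sqrt{1122} - \frac{151696}{130439} = - \frac{151696}{130439} + 81924751160 \sqrt{1122}$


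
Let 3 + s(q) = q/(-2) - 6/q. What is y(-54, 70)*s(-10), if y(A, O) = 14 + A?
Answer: -104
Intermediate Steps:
s(q) = -3 - 6/q - q/2 (s(q) = -3 + (q/(-2) - 6/q) = -3 + (q*(-½) - 6/q) = -3 + (-q/2 - 6/q) = -3 + (-6/q - q/2) = -3 - 6/q - q/2)
y(-54, 70)*s(-10) = (14 - 54)*(-3 - 6/(-10) - ½*(-10)) = -40*(-3 - 6*(-⅒) + 5) = -40*(-3 + ⅗ + 5) = -40*13/5 = -104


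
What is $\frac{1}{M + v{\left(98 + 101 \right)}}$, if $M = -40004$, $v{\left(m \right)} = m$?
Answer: $- \frac{1}{39805} \approx -2.5122 \cdot 10^{-5}$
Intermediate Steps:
$\frac{1}{M + v{\left(98 + 101 \right)}} = \frac{1}{-40004 + \left(98 + 101\right)} = \frac{1}{-40004 + 199} = \frac{1}{-39805} = - \frac{1}{39805}$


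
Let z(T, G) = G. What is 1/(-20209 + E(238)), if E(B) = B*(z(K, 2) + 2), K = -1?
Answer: -1/19257 ≈ -5.1929e-5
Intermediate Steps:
E(B) = 4*B (E(B) = B*(2 + 2) = B*4 = 4*B)
1/(-20209 + E(238)) = 1/(-20209 + 4*238) = 1/(-20209 + 952) = 1/(-19257) = -1/19257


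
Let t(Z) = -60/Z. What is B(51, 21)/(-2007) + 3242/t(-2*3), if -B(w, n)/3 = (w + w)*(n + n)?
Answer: 368623/1115 ≈ 330.60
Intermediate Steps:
B(w, n) = -12*n*w (B(w, n) = -3*(w + w)*(n + n) = -3*2*w*2*n = -12*n*w)
B(51, 21)/(-2007) + 3242/t(-2*3) = -12*21*51/(-2007) + 3242/((-60/((-2*3)))) = -12852*(-1/2007) + 3242/((-60/(-6))) = 1428/223 + 3242/((-60*(-1/6))) = 1428/223 + 3242/10 = 1428/223 + 3242*(1/10) = 1428/223 + 1621/5 = 368623/1115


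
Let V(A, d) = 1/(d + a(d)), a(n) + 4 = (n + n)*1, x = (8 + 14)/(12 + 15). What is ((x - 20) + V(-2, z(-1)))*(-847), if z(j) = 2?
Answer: 854623/54 ≈ 15826.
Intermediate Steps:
x = 22/27 ≈ 0.81481
a(n) = -4 + 2*n (a(n) = -4 + (n + n)*1 = -4 + (2*n)*1 = -4 + 2*n)
V(A, d) = 1/(-4 + 3*d) (V(A, d) = 1/(d + (-4 + 2*d)) = 1/(-4 + 3*d))
((x - 20) + V(-2, z(-1)))*(-847) = ((22/27 - 20) + 1/(-4 + 3*2))*(-847) = (-518/27 + 1/(-4 + 6))*(-847) = (-518/27 + 1/2)*(-847) = (-518/27 + ½)*(-847) = -1009/54*(-847) = 854623/54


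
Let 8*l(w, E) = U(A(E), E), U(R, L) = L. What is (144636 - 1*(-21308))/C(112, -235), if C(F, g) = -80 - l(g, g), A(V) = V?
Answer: -1327552/405 ≈ -3277.9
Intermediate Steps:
l(w, E) = E/8
C(F, g) = -80 - g/8
(144636 - 1*(-21308))/C(112, -235) = (144636 - 1*(-21308))/(-80 - ⅛*(-235)) = (144636 + 21308)/(-80 + 235/8) = 165944/(-405/8) = 165944*(-8/405) = -1327552/405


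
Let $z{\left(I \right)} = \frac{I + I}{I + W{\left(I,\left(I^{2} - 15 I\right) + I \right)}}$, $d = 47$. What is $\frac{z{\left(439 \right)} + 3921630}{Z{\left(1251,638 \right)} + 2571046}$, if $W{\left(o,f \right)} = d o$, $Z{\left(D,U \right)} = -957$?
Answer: $\frac{94119121}{61682136} \approx 1.5259$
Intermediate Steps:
$W{\left(o,f \right)} = 47 o$
$z{\left(I \right)} = \frac{1}{24}$ ($z{\left(I \right)} = \frac{I + I}{I + 47 I} = \frac{2 I}{48 I} = 2 I \frac{1}{48 I} = \frac{1}{24}$)
$\frac{z{\left(439 \right)} + 3921630}{Z{\left(1251,638 \right)} + 2571046} = \frac{\frac{1}{24} + 3921630}{-957 + 2571046} = \frac{94119121}{24 \cdot 2570089} = \frac{94119121}{24} \cdot \frac{1}{2570089} = \frac{94119121}{61682136}$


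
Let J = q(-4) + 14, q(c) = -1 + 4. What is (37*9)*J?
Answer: 5661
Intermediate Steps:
q(c) = 3
J = 17 (J = 3 + 14 = 17)
(37*9)*J = (37*9)*17 = 333*17 = 5661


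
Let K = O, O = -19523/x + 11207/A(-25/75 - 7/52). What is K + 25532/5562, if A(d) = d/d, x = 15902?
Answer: 495761050103/44223462 ≈ 11210.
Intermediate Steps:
A(d) = 1
O = 178194191/15902 (O = -19523/15902 + 11207/1 = -19523*1/15902 + 11207*1 = -19523/15902 + 11207 = 178194191/15902 ≈ 11206.)
K = 178194191/15902 ≈ 11206.
K + 25532/5562 = 178194191/15902 + 25532/5562 = 178194191/15902 + 25532*(1/5562) = 178194191/15902 + 12766/2781 = 495761050103/44223462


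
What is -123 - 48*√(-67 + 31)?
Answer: -123 - 288*I ≈ -123.0 - 288.0*I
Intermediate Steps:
-123 - 48*√(-67 + 31) = -123 - 288*I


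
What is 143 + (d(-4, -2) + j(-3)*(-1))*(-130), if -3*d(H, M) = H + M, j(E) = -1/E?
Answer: -221/3 ≈ -73.667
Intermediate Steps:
d(H, M) = -H/3 - M/3 (d(H, M) = -(H + M)/3 = -H/3 - M/3)
143 + (d(-4, -2) + j(-3)*(-1))*(-130) = 143 + ((-⅓*(-4) - ⅓*(-2)) - 1/(-3)*(-1))*(-130) = 143 + ((4/3 + ⅔) - 1*(-⅓)*(-1))*(-130) = 143 + (2 + (⅓)*(-1))*(-130) = 143 + (2 - ⅓)*(-130) = 143 + (5/3)*(-130) = 143 - 650/3 = -221/3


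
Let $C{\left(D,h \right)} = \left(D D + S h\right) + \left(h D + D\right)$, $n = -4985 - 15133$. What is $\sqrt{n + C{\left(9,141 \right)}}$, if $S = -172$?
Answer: $27 i \sqrt{59} \approx 207.39 i$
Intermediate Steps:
$n = -20118$
$C{\left(D,h \right)} = D + D^{2} - 172 h + D h$ ($C{\left(D,h \right)} = \left(D D - 172 h\right) + \left(h D + D\right) = \left(D^{2} - 172 h\right) + \left(D h + D\right) = \left(D^{2} - 172 h\right) + \left(D + D h\right) = D + D^{2} - 172 h + D h$)
$\sqrt{n + C{\left(9,141 \right)}} = \sqrt{-20118 + \left(9 + 9^{2} - 24252 + 9 \cdot 141\right)} = \sqrt{-20118 + \left(9 + 81 - 24252 + 1269\right)} = \sqrt{-20118 - 22893} = \sqrt{-43011} = 27 i \sqrt{59}$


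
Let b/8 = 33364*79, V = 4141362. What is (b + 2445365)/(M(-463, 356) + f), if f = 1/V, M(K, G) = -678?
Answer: -97452099604506/2807843435 ≈ -34707.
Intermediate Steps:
b = 21086048 (b = 8*(33364*79) = 8*2635756 = 21086048)
f = 1/4141362 ≈ 2.4147e-7
(b + 2445365)/(M(-463, 356) + f) = (21086048 + 2445365)/(-678 + 1/4141362) = 23531413/(-2807843435/4141362) = 23531413*(-4141362/2807843435) = -97452099604506/2807843435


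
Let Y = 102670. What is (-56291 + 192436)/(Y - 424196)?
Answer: -365/862 ≈ -0.42343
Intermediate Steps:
(-56291 + 192436)/(Y - 424196) = (-56291 + 192436)/(102670 - 424196) = 136145/(-321526) = 136145*(-1/321526) = -365/862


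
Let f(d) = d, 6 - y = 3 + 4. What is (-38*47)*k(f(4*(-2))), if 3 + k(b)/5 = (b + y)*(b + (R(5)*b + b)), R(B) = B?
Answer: -4473930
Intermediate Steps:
y = -1 (y = 6 - (3 + 4) = 6 - 1*7 = 6 - 7 = -1)
k(b) = -15 + 35*b*(-1 + b) (k(b) = -15 + 5*((b - 1)*(b + (5*b + b))) = -15 + 5*((-1 + b)*(b + 6*b)) = -15 + 5*((-1 + b)*(7*b)) = -15 + 5*(7*b*(-1 + b)) = -15 + 35*b*(-1 + b))
(-38*47)*k(f(4*(-2))) = (-38*47)*(-15 - 140*(-2) + 35*(4*(-2))²) = -1786*(-15 - 35*(-8) + 35*(-8)²) = -1786*(-15 + 280 + 35*64) = -1786*(-15 + 280 + 2240) = -1786*2505 = -4473930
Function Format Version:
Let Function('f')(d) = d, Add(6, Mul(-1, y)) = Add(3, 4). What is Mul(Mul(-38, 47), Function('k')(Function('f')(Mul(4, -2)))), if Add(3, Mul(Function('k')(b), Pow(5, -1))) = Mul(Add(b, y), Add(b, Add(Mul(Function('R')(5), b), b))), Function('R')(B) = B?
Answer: -4473930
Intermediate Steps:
y = -1 (y = Add(6, Mul(-1, Add(3, 4))) = Add(6, Mul(-1, 7)) = Add(6, -7) = -1)
Function('k')(b) = Add(-15, Mul(35, b, Add(-1, b))) (Function('k')(b) = Add(-15, Mul(5, Mul(Add(b, -1), Add(b, Add(Mul(5, b), b))))) = Add(-15, Mul(5, Mul(Add(-1, b), Add(b, Mul(6, b))))) = Add(-15, Mul(5, Mul(Add(-1, b), Mul(7, b)))) = Add(-15, Mul(5, Mul(7, b, Add(-1, b)))) = Add(-15, Mul(35, b, Add(-1, b))))
Mul(Mul(-38, 47), Function('k')(Function('f')(Mul(4, -2)))) = Mul(Mul(-38, 47), Add(-15, Mul(-35, Mul(4, -2)), Mul(35, Pow(Mul(4, -2), 2)))) = Mul(-1786, Add(-15, Mul(-35, -8), Mul(35, Pow(-8, 2)))) = Mul(-1786, Add(-15, 280, Mul(35, 64))) = Mul(-1786, Add(-15, 280, 2240)) = Mul(-1786, 2505) = -4473930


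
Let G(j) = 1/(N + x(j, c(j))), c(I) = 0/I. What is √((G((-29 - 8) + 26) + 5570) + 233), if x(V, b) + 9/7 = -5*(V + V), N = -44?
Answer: √1190830998/453 ≈ 76.177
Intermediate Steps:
c(I) = 0
x(V, b) = -9/7 - 10*V (x(V, b) = -9/7 - 5*(V + V) = -9/7 - 10*V)
G(j) = 1/(-317/7 - 10*j) (G(j) = 1/(-44 + (-9/7 - 10*j)) = 1/(-317/7 - 10*j))
√((G((-29 - 8) + 26) + 5570) + 233) = √((-7/(317 + 70*((-29 - 8) + 26)) + 5570) + 233) = √((-7/(317 + 70*(-37 + 26)) + 5570) + 233) = √((-7/(317 + 70*(-11)) + 5570) + 233) = √((-7/(317 - 770) + 5570) + 233) = √((-7/(-453) + 5570) + 233) = √((-7*(-1/453) + 5570) + 233) = √((7/453 + 5570) + 233) = √(2523217/453 + 233) = √(2628766/453) = √1190830998/453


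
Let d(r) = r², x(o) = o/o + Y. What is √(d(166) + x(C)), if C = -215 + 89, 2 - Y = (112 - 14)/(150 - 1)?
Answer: 13*√3620253/149 ≈ 166.01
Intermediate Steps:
Y = 200/149 (Y = 2 - (112 - 14)/(150 - 1) = 2 - 98/149 = 200/149 ≈ 1.3423)
C = -126
x(o) = 349/149 (x(o) = o/o + 200/149 = 1 + 200/149 = 349/149)
√(d(166) + x(C)) = √(166² + 349/149) = √(27556 + 349/149) = √(4106193/149) = 13*√3620253/149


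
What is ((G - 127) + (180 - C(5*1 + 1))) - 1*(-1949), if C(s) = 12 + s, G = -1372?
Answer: 612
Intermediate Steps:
((G - 127) + (180 - C(5*1 + 1))) - 1*(-1949) = ((-1372 - 127) + (180 - (12 + (5*1 + 1)))) - 1*(-1949) = (-1499 + (180 - (12 + (5 + 1)))) + 1949 = (-1499 + (180 - (12 + 6))) + 1949 = (-1499 + (180 - 1*18)) + 1949 = (-1499 + (180 - 18)) + 1949 = (-1499 + 162) + 1949 = -1337 + 1949 = 612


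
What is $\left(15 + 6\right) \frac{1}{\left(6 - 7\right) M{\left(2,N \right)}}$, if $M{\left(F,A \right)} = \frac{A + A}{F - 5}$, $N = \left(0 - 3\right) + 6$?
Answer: $\frac{21}{2} \approx 10.5$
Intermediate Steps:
$N = 3$ ($N = -3 + 6 = 3$)
$M{\left(F,A \right)} = \frac{2 A}{-5 + F}$
$\left(15 + 6\right) \frac{1}{\left(6 - 7\right) M{\left(2,N \right)}} = \left(15 + 6\right) \frac{1}{\left(6 - 7\right) 2 \cdot 3 \frac{1}{-5 + 2}} = 21 \frac{1}{\left(-1\right) 2 \cdot 3 \frac{1}{-3}} = 21 \left(- \frac{1}{2 \cdot 3 \left(- \frac{1}{3}\right)}\right) = 21 \left(- \frac{1}{-2}\right) = 21 \left(\left(-1\right) \left(- \frac{1}{2}\right)\right) = 21 \cdot \frac{1}{2} = \frac{21}{2}$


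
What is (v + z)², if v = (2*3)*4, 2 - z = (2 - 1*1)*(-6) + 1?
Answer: 961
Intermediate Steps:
z = 7 (z = 2 - ((2 - 1*1)*(-6) + 1) = 2 - ((2 - 1)*(-6) + 1) = 2 - (1*(-6) + 1) = 2 - (-6 + 1) = 2 - 1*(-5) = 2 + 5 = 7)
v = 24 (v = 6*4 = 24)
(v + z)² = (24 + 7)² = 31² = 961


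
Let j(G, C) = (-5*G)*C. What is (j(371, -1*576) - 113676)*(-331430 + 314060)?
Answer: -16584945480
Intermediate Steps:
j(G, C) = -5*C*G
(j(371, -1*576) - 113676)*(-331430 + 314060) = (-5*(-1*576)*371 - 113676)*(-331430 + 314060) = (-5*(-576)*371 - 113676)*(-17370) = (1068480 - 113676)*(-17370) = 954804*(-17370) = -16584945480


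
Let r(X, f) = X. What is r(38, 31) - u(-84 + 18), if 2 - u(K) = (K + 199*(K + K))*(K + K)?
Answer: 3476124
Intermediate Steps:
u(K) = 2 - 798*K² (u(K) = 2 - (K + 199*(K + K))*(K + K) = 2 - (K + 199*(2*K))*2*K = 2 - (K + 398*K)*2*K = 2 - 399*K*2*K = 2 - 798*K²)
r(38, 31) - u(-84 + 18) = 38 - (2 - 798*(-84 + 18)²) = 38 - (2 - 798*(-66)²) = 38 - (2 - 798*4356) = 38 - (2 - 3476088) = 38 - 1*(-3476086) = 38 + 3476086 = 3476124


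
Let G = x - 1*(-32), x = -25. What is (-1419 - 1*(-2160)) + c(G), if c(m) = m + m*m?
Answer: 797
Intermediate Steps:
G = 7 (G = -25 - 1*(-32) = -25 + 32 = 7)
c(m) = m + m²
(-1419 - 1*(-2160)) + c(G) = (-1419 - 1*(-2160)) + 7*(1 + 7) = (-1419 + 2160) + 7*8 = 741 + 56 = 797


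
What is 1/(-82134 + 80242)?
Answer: -1/1892 ≈ -0.00052854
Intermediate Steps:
1/(-82134 + 80242) = 1/(-1892) = -1/1892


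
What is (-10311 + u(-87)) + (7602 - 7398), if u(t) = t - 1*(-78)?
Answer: -10116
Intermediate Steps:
u(t) = 78 + t (u(t) = t + 78 = 78 + t)
(-10311 + u(-87)) + (7602 - 7398) = (-10311 + (78 - 87)) + (7602 - 7398) = (-10311 - 9) + 204 = -10320 + 204 = -10116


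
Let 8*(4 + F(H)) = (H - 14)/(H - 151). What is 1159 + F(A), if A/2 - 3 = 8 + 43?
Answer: 198613/172 ≈ 1154.7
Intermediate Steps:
A = 108 (A = 6 + 2*(8 + 43) = 6 + 2*51 = 6 + 102 = 108)
F(H) = -4 + (-14 + H)/(8*(-151 + H)) (F(H) = -4 + ((H - 14)/(H - 151))/8 = -4 + ((-14 + H)/(-151 + H))/8 = -4 + (-14 + H)/(8*(-151 + H)))
1159 + F(A) = 1159 + (4818 - 31*108)/(8*(-151 + 108)) = 1159 + (⅛)*(4818 - 3348)/(-43) = 1159 + (⅛)*(-1/43)*1470 = 1159 - 735/172 = 198613/172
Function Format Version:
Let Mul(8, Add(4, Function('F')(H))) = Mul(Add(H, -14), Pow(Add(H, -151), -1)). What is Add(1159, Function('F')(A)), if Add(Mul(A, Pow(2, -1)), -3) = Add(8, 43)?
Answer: Rational(198613, 172) ≈ 1154.7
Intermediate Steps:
A = 108 (A = Add(6, Mul(2, Add(8, 43))) = Add(6, Mul(2, 51)) = Add(6, 102) = 108)
Function('F')(H) = Add(-4, Mul(Rational(1, 8), Pow(Add(-151, H), -1), Add(-14, H))) (Function('F')(H) = Add(-4, Mul(Rational(1, 8), Mul(Add(H, -14), Pow(Add(H, -151), -1)))) = Add(-4, Mul(Rational(1, 8), Mul(Add(-14, H), Pow(Add(-151, H), -1)))) = Add(-4, Mul(Rational(1, 8), Mul(Pow(Add(-151, H), -1), Add(-14, H)))) = Add(-4, Mul(Rational(1, 8), Pow(Add(-151, H), -1), Add(-14, H))))
Add(1159, Function('F')(A)) = Add(1159, Mul(Rational(1, 8), Pow(Add(-151, 108), -1), Add(4818, Mul(-31, 108)))) = Add(1159, Mul(Rational(1, 8), Pow(-43, -1), Add(4818, -3348))) = Add(1159, Mul(Rational(1, 8), Rational(-1, 43), 1470)) = Add(1159, Rational(-735, 172)) = Rational(198613, 172)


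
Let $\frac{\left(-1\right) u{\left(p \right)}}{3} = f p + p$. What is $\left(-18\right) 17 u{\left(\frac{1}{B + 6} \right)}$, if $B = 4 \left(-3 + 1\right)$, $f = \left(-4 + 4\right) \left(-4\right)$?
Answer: $-459$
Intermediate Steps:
$f = 0$ ($f = 0 \left(-4\right) = 0$)
$B = -8$ ($B = 4 \left(-2\right) = -8$)
$u{\left(p \right)} = - 3 p$ ($u{\left(p \right)} = - 3 \left(0 p + p\right) = - 3 \left(0 + p\right) = - 3 p$)
$\left(-18\right) 17 u{\left(\frac{1}{B + 6} \right)} = \left(-18\right) 17 \left(- \frac{3}{-8 + 6}\right) = - 306 \left(- \frac{3}{-2}\right) = - 306 \left(\left(-3\right) \left(- \frac{1}{2}\right)\right) = \left(-306\right) \frac{3}{2} = -459$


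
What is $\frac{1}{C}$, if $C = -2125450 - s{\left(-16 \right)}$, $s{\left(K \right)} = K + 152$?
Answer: $- \frac{1}{2125586} \approx -4.7046 \cdot 10^{-7}$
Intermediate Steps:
$s{\left(K \right)} = 152 + K$
$C = -2125586$ ($C = -2125450 - \left(152 - 16\right) = -2125450 - 136 = -2125586$)
$\frac{1}{C} = \frac{1}{-2125586} = - \frac{1}{2125586}$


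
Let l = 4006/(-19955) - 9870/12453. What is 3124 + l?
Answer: 36955521652/11833315 ≈ 3123.0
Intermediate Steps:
l = -11754408/11833315 (l = 4006*(-1/19955) - 9870*1/12453 = -4006/19955 - 470/593 = -11754408/11833315 ≈ -0.99333)
3124 + l = 3124 - 11754408/11833315 = 36955521652/11833315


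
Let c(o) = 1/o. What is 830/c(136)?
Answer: 112880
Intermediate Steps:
830/c(136) = 830/(1/136) = 830*136 = 112880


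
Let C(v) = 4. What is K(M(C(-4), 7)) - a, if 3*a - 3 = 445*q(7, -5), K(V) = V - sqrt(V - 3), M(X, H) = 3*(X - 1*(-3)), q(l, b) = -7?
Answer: 3175/3 - 3*sqrt(2) ≈ 1054.1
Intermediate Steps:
M(X, H) = 9 + 3*X (M(X, H) = 3*(X + 3) = 3*(3 + X) = 9 + 3*X)
K(V) = V - sqrt(-3 + V)
a = -3112/3 (a = 1 + (445*(-7))/3 = 1 + (1/3)*(-3115) = 1 - 3115/3 = -3112/3 ≈ -1037.3)
K(M(C(-4), 7)) - a = ((9 + 3*4) - sqrt(-3 + (9 + 3*4))) - 1*(-3112/3) = ((9 + 12) - sqrt(-3 + (9 + 12))) + 3112/3 = (21 - sqrt(-3 + 21)) + 3112/3 = (21 - sqrt(18)) + 3112/3 = (21 - 3*sqrt(2)) + 3112/3 = 3175/3 - 3*sqrt(2)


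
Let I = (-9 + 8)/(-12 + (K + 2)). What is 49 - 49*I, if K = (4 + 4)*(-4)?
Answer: 287/6 ≈ 47.833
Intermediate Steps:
K = -32 (K = 8*(-4) = -32)
I = 1/42 (I = (-9 + 8)/(-12 + (-32 + 2)) = -1/(-12 - 30) = -1/(-42) = -1*(-1/42) = 1/42 ≈ 0.023810)
49 - 49*I = 49 - 49*1/42 = 49 - 7/6 = 287/6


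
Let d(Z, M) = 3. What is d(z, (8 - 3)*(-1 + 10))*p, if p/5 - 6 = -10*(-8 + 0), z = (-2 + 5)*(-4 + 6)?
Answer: 1290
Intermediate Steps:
z = 6 (z = 3*2 = 6)
p = 430 (p = 30 + 5*(-10*(-8 + 0)) = 30 + 5*(-10*(-8)) = 30 + 5*80 = 30 + 400 = 430)
d(z, (8 - 3)*(-1 + 10))*p = 3*430 = 1290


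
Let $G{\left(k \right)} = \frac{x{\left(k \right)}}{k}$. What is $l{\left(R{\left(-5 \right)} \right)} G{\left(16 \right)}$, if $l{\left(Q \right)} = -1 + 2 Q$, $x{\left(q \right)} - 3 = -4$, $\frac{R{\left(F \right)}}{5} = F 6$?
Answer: $\frac{301}{16} \approx 18.813$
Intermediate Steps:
$R{\left(F \right)} = 30 F$ ($R{\left(F \right)} = 5 F 6 = 5 \cdot 6 F = 30 F$)
$x{\left(q \right)} = -1$ ($x{\left(q \right)} = 3 - 4 = -1$)
$G{\left(k \right)} = - \frac{1}{k}$
$l{\left(R{\left(-5 \right)} \right)} G{\left(16 \right)} = \left(-1 + 2 \cdot 30 \left(-5\right)\right) \left(- \frac{1}{16}\right) = \left(-1 + 2 \left(-150\right)\right) \left(\left(-1\right) \frac{1}{16}\right) = \left(-1 - 300\right) \left(- \frac{1}{16}\right) = \left(-301\right) \left(- \frac{1}{16}\right) = \frac{301}{16}$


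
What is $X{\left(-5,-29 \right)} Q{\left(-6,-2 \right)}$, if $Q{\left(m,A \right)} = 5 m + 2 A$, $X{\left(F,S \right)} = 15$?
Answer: $-510$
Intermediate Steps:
$Q{\left(m,A \right)} = 2 A + 5 m$
$X{\left(-5,-29 \right)} Q{\left(-6,-2 \right)} = 15 \left(2 \left(-2\right) + 5 \left(-6\right)\right) = 15 \left(-4 - 30\right) = 15 \left(-34\right) = -510$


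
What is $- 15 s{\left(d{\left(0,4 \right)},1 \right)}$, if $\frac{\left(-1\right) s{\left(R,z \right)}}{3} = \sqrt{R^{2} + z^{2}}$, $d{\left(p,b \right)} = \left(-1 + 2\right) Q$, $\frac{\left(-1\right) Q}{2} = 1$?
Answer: $45 \sqrt{5} \approx 100.62$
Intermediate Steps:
$Q = -2$ ($Q = \left(-2\right) 1 = -2$)
$d{\left(p,b \right)} = -2$ ($d{\left(p,b \right)} = \left(-1 + 2\right) \left(-2\right) = 1 \left(-2\right) = -2$)
$s{\left(R,z \right)} = - 3 \sqrt{R^{2} + z^{2}}$
$- 15 s{\left(d{\left(0,4 \right)},1 \right)} = - 15 \left(- 3 \sqrt{\left(-2\right)^{2} + 1^{2}}\right) = - 15 \left(- 3 \sqrt{4 + 1}\right) = - 15 \left(- 3 \sqrt{5}\right) = 45 \sqrt{5}$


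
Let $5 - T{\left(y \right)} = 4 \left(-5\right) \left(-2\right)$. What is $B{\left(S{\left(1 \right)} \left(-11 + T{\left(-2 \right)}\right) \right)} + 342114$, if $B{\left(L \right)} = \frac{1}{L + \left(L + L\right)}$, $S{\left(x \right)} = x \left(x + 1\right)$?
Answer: $\frac{94423463}{276} \approx 3.4211 \cdot 10^{5}$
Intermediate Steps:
$S{\left(x \right)} = x \left(1 + x\right)$
$T{\left(y \right)} = -35$ ($T{\left(y \right)} = 5 - 4 \left(-5\right) \left(-2\right) = 5 - \left(-20\right) \left(-2\right) = 5 - 40 = -35$)
$B{\left(L \right)} = \frac{1}{3 L}$ ($B{\left(L \right)} = \frac{1}{L + 2 L} = \frac{1}{3 L}$)
$B{\left(S{\left(1 \right)} \left(-11 + T{\left(-2 \right)}\right) \right)} + 342114 = \frac{1}{3 \cdot 1 \left(1 + 1\right) \left(-11 - 35\right)} + 342114 = \frac{1}{3 \cdot 1 \cdot 2 \left(-46\right)} + 342114 = \frac{1}{3 \cdot 2 \left(-46\right)} + 342114 = \frac{1}{3 \left(-92\right)} + 342114 = \frac{1}{3} \left(- \frac{1}{92}\right) + 342114 = - \frac{1}{276} + 342114 = \frac{94423463}{276}$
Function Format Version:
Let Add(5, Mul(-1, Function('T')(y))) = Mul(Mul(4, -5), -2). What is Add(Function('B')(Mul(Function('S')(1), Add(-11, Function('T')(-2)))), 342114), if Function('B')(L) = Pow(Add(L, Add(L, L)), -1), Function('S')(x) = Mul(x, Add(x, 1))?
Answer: Rational(94423463, 276) ≈ 3.4211e+5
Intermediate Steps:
Function('S')(x) = Mul(x, Add(1, x))
Function('T')(y) = -35 (Function('T')(y) = Add(5, Mul(-1, Mul(Mul(4, -5), -2))) = Add(5, Mul(-1, Mul(-20, -2))) = Add(5, Mul(-1, 40)) = Add(5, -40) = -35)
Function('B')(L) = Mul(Rational(1, 3), Pow(L, -1)) (Function('B')(L) = Pow(Add(L, Mul(2, L)), -1) = Pow(Mul(3, L), -1) = Mul(Rational(1, 3), Pow(L, -1)))
Add(Function('B')(Mul(Function('S')(1), Add(-11, Function('T')(-2)))), 342114) = Add(Mul(Rational(1, 3), Pow(Mul(Mul(1, Add(1, 1)), Add(-11, -35)), -1)), 342114) = Add(Mul(Rational(1, 3), Pow(Mul(Mul(1, 2), -46), -1)), 342114) = Add(Mul(Rational(1, 3), Pow(Mul(2, -46), -1)), 342114) = Add(Mul(Rational(1, 3), Pow(-92, -1)), 342114) = Add(Mul(Rational(1, 3), Rational(-1, 92)), 342114) = Add(Rational(-1, 276), 342114) = Rational(94423463, 276)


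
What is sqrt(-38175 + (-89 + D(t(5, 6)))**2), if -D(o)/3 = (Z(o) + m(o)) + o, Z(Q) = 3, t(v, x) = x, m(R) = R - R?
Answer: I*sqrt(24719) ≈ 157.22*I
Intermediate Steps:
m(R) = 0
D(o) = -9 - 3*o (D(o) = -3*((3 + 0) + o) = -3*(3 + o) = -9 - 3*o)
sqrt(-38175 + (-89 + D(t(5, 6)))**2) = sqrt(-38175 + (-89 + (-9 - 3*6))**2) = sqrt(-38175 + (-89 + (-9 - 18))**2) = sqrt(-38175 + (-89 - 27)**2) = sqrt(-38175 + (-116)**2) = sqrt(-38175 + 13456) = sqrt(-24719) = I*sqrt(24719)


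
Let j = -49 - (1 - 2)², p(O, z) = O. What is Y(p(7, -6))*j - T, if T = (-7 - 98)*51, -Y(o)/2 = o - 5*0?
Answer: 6055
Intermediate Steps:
Y(o) = -2*o (Y(o) = -2*(o - 5*0) = -2*(o + 0) = -2*o)
j = -50 (j = -49 - 1*(-1)² = -49 - 1*1 = -49 - 1 = -50)
T = -5355 (T = -105*51 = -5355)
Y(p(7, -6))*j - T = -2*7*(-50) - 1*(-5355) = -14*(-50) + 5355 = 700 + 5355 = 6055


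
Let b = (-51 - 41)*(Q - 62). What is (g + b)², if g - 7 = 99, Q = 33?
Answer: 7695076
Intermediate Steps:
b = 2668 (b = (-51 - 41)*(33 - 62) = -92*(-29) = 2668)
g = 106 (g = 7 + 99 = 106)
(g + b)² = (106 + 2668)² = 2774² = 7695076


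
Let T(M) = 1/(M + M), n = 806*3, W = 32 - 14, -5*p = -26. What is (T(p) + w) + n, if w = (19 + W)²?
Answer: 196929/52 ≈ 3787.1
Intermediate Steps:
p = 26/5 (p = -⅕*(-26) = 26/5 ≈ 5.2000)
W = 18
n = 2418
T(M) = 1/(2*M)
w = 1369 (w = (19 + 18)² = 37² = 1369)
(T(p) + w) + n = (1/(2*(26/5)) + 1369) + 2418 = ((½)*(5/26) + 1369) + 2418 = (5/52 + 1369) + 2418 = 71193/52 + 2418 = 196929/52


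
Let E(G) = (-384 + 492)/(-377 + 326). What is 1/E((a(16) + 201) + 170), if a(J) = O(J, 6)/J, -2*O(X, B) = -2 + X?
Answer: -17/36 ≈ -0.47222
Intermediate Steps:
O(X, B) = 1 - X/2 (O(X, B) = -(-2 + X)/2 = 1 - X/2)
a(J) = (1 - J/2)/J
E(G) = -36/17 (E(G) = 108/(-51) = 108*(-1/51) = -36/17)
1/E((a(16) + 201) + 170) = 1/(-36/17) = -17/36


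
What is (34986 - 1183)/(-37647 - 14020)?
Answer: -439/671 ≈ -0.65425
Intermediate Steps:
(34986 - 1183)/(-37647 - 14020) = 33803/(-51667) = 33803*(-1/51667) = -439/671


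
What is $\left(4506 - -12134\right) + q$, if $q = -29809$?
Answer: $-13169$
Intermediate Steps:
$\left(4506 - -12134\right) + q = \left(4506 - -12134\right) - 29809 = \left(4506 + \left(-4485 + 16619\right)\right) - 29809 = \left(4506 + 12134\right) - 29809 = 16640 - 29809 = -13169$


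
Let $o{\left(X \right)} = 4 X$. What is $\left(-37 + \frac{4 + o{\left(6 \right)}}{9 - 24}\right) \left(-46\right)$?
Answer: $\frac{26818}{15} \approx 1787.9$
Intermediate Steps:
$\left(-37 + \frac{4 + o{\left(6 \right)}}{9 - 24}\right) \left(-46\right) = \left(-37 + \frac{4 + 4 \cdot 6}{9 - 24}\right) \left(-46\right) = \left(-37 + \frac{4 + 24}{-15}\right) \left(-46\right) = \left(-37 + 28 \left(- \frac{1}{15}\right)\right) \left(-46\right) = \left(-37 - \frac{28}{15}\right) \left(-46\right) = \left(- \frac{583}{15}\right) \left(-46\right) = \frac{26818}{15}$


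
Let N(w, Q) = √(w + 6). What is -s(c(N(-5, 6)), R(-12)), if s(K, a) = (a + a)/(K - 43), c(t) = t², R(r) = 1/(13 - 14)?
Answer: -1/21 ≈ -0.047619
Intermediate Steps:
N(w, Q) = √(6 + w)
R(r) = -1 (R(r) = 1/(-1) = -1)
s(K, a) = 2*a/(-43 + K) (s(K, a) = (2*a)/(-43 + K) = 2*a/(-43 + K))
-s(c(N(-5, 6)), R(-12)) = -2*(-1)/(-43 + (√(6 - 5))²) = -2*(-1)/(-43 + (√1)²) = -2*(-1)/(-43 + 1²) = -2*(-1)/(-43 + 1) = -2*(-1)/(-42) = -2*(-1)*(-1)/42 = -1*1/21 = -1/21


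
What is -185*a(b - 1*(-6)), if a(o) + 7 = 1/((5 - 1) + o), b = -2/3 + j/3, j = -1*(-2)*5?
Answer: 48655/38 ≈ 1280.4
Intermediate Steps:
j = 10 (j = 2*5 = 10)
b = 8/3 (b = -2/3 + 10/3 = -2*⅓ + 10*(⅓) = -⅔ + 10/3 = 8/3 ≈ 2.6667)
a(o) = -7 + 1/(4 + o) (a(o) = -7 + 1/((5 - 1) + o) = -7 + 1/(4 + o))
-185*a(b - 1*(-6)) = -185*(-27 - 7*(8/3 - 1*(-6)))/(4 + (8/3 - 1*(-6))) = -185*(-27 - 7*(8/3 + 6))/(4 + (8/3 + 6)) = -185*(-27 - 7*26/3)/(4 + 26/3) = -185*(-27 - 182/3)/38/3 = -555*(-263)/(38*3) = -185*(-263/38) = 48655/38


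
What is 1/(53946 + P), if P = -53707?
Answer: 1/239 ≈ 0.0041841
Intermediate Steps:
1/(53946 + P) = 1/(53946 - 53707) = 1/239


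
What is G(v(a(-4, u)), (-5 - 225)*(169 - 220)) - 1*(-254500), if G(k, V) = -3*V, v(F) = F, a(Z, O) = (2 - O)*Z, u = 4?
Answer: 219310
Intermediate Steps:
a(Z, O) = Z*(2 - O)
G(v(a(-4, u)), (-5 - 225)*(169 - 220)) - 1*(-254500) = -3*(-5 - 225)*(169 - 220) - 1*(-254500) = -(-690)*(-51) + 254500 = -3*11730 + 254500 = -35190 + 254500 = 219310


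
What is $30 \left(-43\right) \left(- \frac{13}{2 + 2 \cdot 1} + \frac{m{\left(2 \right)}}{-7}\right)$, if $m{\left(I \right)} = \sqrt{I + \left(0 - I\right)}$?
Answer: $\frac{8385}{2} \approx 4192.5$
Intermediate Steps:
$m{\left(I \right)} = 0$ ($m{\left(I \right)} = \sqrt{I - I} = \sqrt{0} = 0$)
$30 \left(-43\right) \left(- \frac{13}{2 + 2 \cdot 1} + \frac{m{\left(2 \right)}}{-7}\right) = 30 \left(-43\right) \left(- \frac{13}{2 + 2 \cdot 1} + \frac{0}{-7}\right) = - 1290 \left(- \frac{13}{2 + 2} + 0 \left(- \frac{1}{7}\right)\right) = - 1290 \left(- \frac{13}{4} + 0\right) = \left(-1290\right) \left(- \frac{13}{4}\right) = \frac{8385}{2}$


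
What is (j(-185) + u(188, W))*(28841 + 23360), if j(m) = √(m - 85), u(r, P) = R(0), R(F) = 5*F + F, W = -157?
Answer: 156603*I*√30 ≈ 8.5775e+5*I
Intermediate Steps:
R(F) = 6*F
u(r, P) = 0 (u(r, P) = 6*0 = 0)
j(m) = √(-85 + m)
(j(-185) + u(188, W))*(28841 + 23360) = (√(-85 - 185) + 0)*(28841 + 23360) = (√(-270) + 0)*52201 = (3*I*√30 + 0)*52201 = (3*I*√30)*52201 = 156603*I*√30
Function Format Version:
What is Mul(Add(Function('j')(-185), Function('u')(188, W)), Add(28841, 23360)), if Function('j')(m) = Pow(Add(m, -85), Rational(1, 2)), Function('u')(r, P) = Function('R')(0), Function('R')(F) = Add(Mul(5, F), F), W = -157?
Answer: Mul(156603, I, Pow(30, Rational(1, 2))) ≈ Mul(8.5775e+5, I)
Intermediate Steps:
Function('R')(F) = Mul(6, F)
Function('u')(r, P) = 0 (Function('u')(r, P) = Mul(6, 0) = 0)
Function('j')(m) = Pow(Add(-85, m), Rational(1, 2))
Mul(Add(Function('j')(-185), Function('u')(188, W)), Add(28841, 23360)) = Mul(Add(Pow(Add(-85, -185), Rational(1, 2)), 0), Add(28841, 23360)) = Mul(Add(Pow(-270, Rational(1, 2)), 0), 52201) = Mul(Add(Mul(3, I, Pow(30, Rational(1, 2))), 0), 52201) = Mul(Mul(3, I, Pow(30, Rational(1, 2))), 52201) = Mul(156603, I, Pow(30, Rational(1, 2)))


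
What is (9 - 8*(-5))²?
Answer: 2401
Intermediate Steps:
(9 - 8*(-5))² = (9 + 40)² = 49² = 2401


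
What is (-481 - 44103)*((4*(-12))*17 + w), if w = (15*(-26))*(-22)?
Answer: -346150176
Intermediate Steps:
w = 8580 (w = -390*(-22) = 8580)
(-481 - 44103)*((4*(-12))*17 + w) = (-481 - 44103)*((4*(-12))*17 + 8580) = -44584*(-48*17 + 8580) = -44584*(-816 + 8580) = -44584*7764 = -346150176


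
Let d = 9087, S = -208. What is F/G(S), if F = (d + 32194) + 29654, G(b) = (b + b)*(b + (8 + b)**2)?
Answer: -23645/5517824 ≈ -0.0042852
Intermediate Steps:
G(b) = 2*b*(b + (8 + b)**2) (G(b) = (2*b)*(b + (8 + b)**2) = 2*b*(b + (8 + b)**2))
F = 70935 (F = (9087 + 32194) + 29654 = 41281 + 29654 = 70935)
F/G(S) = 70935/((2*(-208)*(-208 + (8 - 208)**2))) = 70935/((2*(-208)*(-208 + (-200)**2))) = 70935/((2*(-208)*(-208 + 40000))) = 70935/((2*(-208)*39792)) = 70935/(-16553472) = 70935*(-1/16553472) = -23645/5517824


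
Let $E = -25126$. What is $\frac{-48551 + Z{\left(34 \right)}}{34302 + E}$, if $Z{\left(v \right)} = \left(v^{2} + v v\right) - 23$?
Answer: $- \frac{23131}{4588} \approx -5.0416$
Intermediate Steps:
$Z{\left(v \right)} = -23 + 2 v^{2}$ ($Z{\left(v \right)} = \left(v^{2} + v^{2}\right) - 23 = 2 v^{2} - 23 = -23 + 2 v^{2}$)
$\frac{-48551 + Z{\left(34 \right)}}{34302 + E} = \frac{-48551 - \left(23 - 2 \cdot 34^{2}\right)}{34302 - 25126} = \frac{-48551 + \left(-23 + 2 \cdot 1156\right)}{9176} = \left(-48551 + \left(-23 + 2312\right)\right) \frac{1}{9176} = \left(-48551 + 2289\right) \frac{1}{9176} = \left(-46262\right) \frac{1}{9176} = - \frac{23131}{4588}$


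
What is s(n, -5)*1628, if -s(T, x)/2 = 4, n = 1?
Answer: -13024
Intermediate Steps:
s(T, x) = -8 (s(T, x) = -2*4 = -8)
s(n, -5)*1628 = -8*1628 = -13024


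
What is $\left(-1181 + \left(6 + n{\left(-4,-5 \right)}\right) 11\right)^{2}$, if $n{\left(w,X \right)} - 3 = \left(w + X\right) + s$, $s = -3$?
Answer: $1473796$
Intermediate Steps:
$n{\left(w,X \right)} = X + w$ ($n{\left(w,X \right)} = 3 - \left(3 - X - w\right) = 3 + \left(-3 + X + w\right) = X + w$)
$\left(-1181 + \left(6 + n{\left(-4,-5 \right)}\right) 11\right)^{2} = \left(-1181 + \left(6 - 9\right) 11\right)^{2} = \left(-1181 - 33\right)^{2} = \left(-1214\right)^{2} = 1473796$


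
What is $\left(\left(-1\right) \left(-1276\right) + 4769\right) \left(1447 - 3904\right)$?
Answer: $-14852565$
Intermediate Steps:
$\left(\left(-1\right) \left(-1276\right) + 4769\right) \left(1447 - 3904\right) = \left(1276 + 4769\right) \left(-2457\right) = 6045 \left(-2457\right) = -14852565$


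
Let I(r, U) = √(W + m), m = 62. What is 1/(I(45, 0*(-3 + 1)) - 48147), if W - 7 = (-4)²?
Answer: -48147/2318133524 - √85/2318133524 ≈ -2.0774e-5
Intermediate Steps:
W = 23 (W = 7 + (-4)² = 7 + 16 = 23)
I(r, U) = √85 (I(r, U) = √(23 + 62) = √85)
1/(I(45, 0*(-3 + 1)) - 48147) = 1/(√85 - 48147) = 1/(-48147 + √85)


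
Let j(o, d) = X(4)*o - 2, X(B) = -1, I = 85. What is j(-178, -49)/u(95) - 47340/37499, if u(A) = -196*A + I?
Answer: -80367884/63185815 ≈ -1.2719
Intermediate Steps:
j(o, d) = -2 - o (j(o, d) = -o - 2 = -2 - o)
u(A) = 85 - 196*A (u(A) = -196*A + 85 = 85 - 196*A)
j(-178, -49)/u(95) - 47340/37499 = (-2 - 1*(-178))/(85 - 196*95) - 47340/37499 = (-2 + 178)/(85 - 18620) - 47340*1/37499 = 176/(-18535) - 47340/37499 = 176*(-1/18535) - 47340/37499 = -16/1685 - 47340/37499 = -80367884/63185815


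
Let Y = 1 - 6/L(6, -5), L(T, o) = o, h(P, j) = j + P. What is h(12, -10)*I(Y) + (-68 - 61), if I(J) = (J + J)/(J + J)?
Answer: -127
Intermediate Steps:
h(P, j) = P + j
Y = 11/5 (Y = 1 - 6/(-5) = 1 - 6*(-1)/5 = 1 - 1*(-6/5) = 1 + 6/5 = 11/5 ≈ 2.2000)
I(J) = 1 (I(J) = (2*J)/((2*J)) = (2*J)*(1/(2*J)) = 1)
h(12, -10)*I(Y) + (-68 - 61) = (12 - 10)*1 + (-68 - 61) = 2*1 - 129 = 2 - 129 = -127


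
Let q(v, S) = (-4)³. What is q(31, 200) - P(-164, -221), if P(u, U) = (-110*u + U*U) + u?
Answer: -66781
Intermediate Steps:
P(u, U) = U² - 109*u (P(u, U) = (-110*u + U²) + u = (U² - 110*u) + u = U² - 109*u)
q(v, S) = -64
q(31, 200) - P(-164, -221) = -64 - ((-221)² - 109*(-164)) = -64 - (48841 + 17876) = -64 - 1*66717 = -64 - 66717 = -66781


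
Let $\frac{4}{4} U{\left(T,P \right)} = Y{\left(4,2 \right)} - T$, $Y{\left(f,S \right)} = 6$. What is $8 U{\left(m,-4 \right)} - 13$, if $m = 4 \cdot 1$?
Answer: $3$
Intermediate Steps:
$m = 4$
$U{\left(T,P \right)} = 6 - T$
$8 U{\left(m,-4 \right)} - 13 = 8 \left(6 - 4\right) - 13 = 8 \cdot 2 - 13 = 16 - 13 = 3$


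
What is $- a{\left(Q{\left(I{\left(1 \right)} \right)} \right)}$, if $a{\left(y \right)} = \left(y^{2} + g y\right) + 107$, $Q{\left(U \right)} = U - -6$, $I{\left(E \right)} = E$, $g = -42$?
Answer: $138$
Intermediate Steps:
$Q{\left(U \right)} = 6 + U$ ($Q{\left(U \right)} = U + 6 = 6 + U$)
$a{\left(y \right)} = 107 + y^{2} - 42 y$ ($a{\left(y \right)} = \left(y^{2} - 42 y\right) + 107 = 107 + y^{2} - 42 y$)
$- a{\left(Q{\left(I{\left(1 \right)} \right)} \right)} = - (107 + \left(6 + 1\right)^{2} - 42 \left(6 + 1\right)) = - (107 + 7^{2} - 294) = - (107 + 49 - 294) = \left(-1\right) \left(-138\right) = 138$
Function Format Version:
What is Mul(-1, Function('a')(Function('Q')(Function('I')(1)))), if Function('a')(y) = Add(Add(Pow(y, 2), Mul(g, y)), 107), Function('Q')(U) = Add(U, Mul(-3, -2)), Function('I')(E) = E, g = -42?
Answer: 138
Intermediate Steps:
Function('Q')(U) = Add(6, U) (Function('Q')(U) = Add(U, 6) = Add(6, U))
Function('a')(y) = Add(107, Pow(y, 2), Mul(-42, y)) (Function('a')(y) = Add(Add(Pow(y, 2), Mul(-42, y)), 107) = Add(107, Pow(y, 2), Mul(-42, y)))
Mul(-1, Function('a')(Function('Q')(Function('I')(1)))) = Mul(-1, Add(107, Pow(Add(6, 1), 2), Mul(-42, Add(6, 1)))) = Mul(-1, Add(107, Pow(7, 2), Mul(-42, 7))) = Mul(-1, Add(107, 49, -294)) = Mul(-1, -138) = 138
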